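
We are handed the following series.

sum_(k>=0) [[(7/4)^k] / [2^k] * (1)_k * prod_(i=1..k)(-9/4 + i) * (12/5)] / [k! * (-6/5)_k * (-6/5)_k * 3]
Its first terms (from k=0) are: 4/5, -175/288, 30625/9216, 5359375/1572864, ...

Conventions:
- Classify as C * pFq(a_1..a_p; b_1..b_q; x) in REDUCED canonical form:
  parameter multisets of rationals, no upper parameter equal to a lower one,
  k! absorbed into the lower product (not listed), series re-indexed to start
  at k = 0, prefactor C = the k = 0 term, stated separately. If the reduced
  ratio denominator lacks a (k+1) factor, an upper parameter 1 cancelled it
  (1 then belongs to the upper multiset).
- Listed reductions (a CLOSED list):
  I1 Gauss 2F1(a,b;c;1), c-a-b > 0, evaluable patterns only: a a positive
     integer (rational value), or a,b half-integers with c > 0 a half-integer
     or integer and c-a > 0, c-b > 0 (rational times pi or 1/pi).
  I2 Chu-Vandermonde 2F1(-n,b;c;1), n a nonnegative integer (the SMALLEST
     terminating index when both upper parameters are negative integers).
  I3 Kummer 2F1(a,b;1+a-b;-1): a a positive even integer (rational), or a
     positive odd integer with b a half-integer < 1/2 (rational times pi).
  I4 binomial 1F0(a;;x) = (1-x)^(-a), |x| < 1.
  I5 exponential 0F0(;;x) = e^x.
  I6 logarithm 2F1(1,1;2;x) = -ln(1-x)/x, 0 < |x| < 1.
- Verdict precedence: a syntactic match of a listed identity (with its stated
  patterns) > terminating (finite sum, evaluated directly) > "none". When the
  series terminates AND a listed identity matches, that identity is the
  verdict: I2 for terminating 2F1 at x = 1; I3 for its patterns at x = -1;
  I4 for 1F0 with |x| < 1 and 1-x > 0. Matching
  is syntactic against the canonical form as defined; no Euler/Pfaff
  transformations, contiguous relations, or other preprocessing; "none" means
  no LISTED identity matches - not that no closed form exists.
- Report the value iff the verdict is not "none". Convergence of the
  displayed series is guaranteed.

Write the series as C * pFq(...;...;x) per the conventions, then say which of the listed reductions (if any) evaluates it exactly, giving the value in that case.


The series (x = 7/8) is 2F2: upper {-5/4, 1}, lower {-6/5, -6/5}, prefactor 4/5. Verdict: none. No listed pattern accepts 2F2(-5/4, 1; -6/5, -6/5; 7/8).

Structural cue: x = (7/8) and the running product (prefactor 4/5) telescopes to a rising factorial.
Ratio: r(k) = (7/8) * (k-5/4) (k+1) / [(k-6/5) (k-6/5) (k+1)] - poly over poly, x = (7/8) from leading terms; C = 4/5 at k = 0.


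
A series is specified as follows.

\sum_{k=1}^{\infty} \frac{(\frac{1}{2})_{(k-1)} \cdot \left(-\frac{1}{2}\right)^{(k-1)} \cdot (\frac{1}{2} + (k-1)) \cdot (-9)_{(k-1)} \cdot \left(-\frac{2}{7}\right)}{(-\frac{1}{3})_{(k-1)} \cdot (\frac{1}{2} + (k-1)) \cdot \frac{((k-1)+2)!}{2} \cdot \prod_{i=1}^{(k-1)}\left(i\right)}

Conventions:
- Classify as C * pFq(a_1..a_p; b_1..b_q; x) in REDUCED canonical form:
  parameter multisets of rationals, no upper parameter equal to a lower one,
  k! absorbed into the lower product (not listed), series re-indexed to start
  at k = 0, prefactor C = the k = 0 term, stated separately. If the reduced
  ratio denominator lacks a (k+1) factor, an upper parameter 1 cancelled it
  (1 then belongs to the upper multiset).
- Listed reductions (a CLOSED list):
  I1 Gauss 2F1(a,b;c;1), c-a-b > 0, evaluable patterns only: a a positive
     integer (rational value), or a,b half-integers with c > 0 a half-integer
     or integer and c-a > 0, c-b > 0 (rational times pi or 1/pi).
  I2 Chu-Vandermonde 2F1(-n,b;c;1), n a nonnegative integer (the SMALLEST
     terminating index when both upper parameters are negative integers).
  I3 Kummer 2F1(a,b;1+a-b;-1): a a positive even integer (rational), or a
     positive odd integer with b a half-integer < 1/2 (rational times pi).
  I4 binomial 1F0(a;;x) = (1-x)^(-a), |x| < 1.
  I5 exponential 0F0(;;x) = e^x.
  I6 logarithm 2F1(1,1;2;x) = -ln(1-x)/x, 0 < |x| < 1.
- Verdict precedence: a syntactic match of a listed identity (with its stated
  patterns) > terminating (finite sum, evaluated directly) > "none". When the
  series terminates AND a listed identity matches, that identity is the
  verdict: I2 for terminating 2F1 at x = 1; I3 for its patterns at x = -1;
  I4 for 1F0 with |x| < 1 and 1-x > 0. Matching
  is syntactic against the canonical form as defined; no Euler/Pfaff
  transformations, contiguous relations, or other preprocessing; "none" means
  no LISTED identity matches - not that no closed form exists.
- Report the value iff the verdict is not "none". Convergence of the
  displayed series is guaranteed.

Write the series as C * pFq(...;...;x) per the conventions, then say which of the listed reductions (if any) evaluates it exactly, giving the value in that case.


The tell: t_0 = -\frac{2}{7} here, and the denominator's factorial ratio (prefactor -2/7) is a lower Pochhammer.
Step ratio: r(k) = -\frac{1}{2} * (k-9) (k+\frac{1}{2}) / [(k-\frac{1}{3}) (k+3) (k+1)] ; factor over Q: parameters, x = -\frac{1}{2}, and C = -\frac{2}{7}.

Canonical form: C = -\frac{2}{7} times 2F2 with upper {-9, \frac{1}{2}}, lower {-\frac{1}{3}, 3}, x = -\frac{1}{2}. Verdict: terminating - upper -9 stops the sum at k = 9; the 10 terms are added exactly. Hence: \frac{1418256891898577}{1028590980300800}.


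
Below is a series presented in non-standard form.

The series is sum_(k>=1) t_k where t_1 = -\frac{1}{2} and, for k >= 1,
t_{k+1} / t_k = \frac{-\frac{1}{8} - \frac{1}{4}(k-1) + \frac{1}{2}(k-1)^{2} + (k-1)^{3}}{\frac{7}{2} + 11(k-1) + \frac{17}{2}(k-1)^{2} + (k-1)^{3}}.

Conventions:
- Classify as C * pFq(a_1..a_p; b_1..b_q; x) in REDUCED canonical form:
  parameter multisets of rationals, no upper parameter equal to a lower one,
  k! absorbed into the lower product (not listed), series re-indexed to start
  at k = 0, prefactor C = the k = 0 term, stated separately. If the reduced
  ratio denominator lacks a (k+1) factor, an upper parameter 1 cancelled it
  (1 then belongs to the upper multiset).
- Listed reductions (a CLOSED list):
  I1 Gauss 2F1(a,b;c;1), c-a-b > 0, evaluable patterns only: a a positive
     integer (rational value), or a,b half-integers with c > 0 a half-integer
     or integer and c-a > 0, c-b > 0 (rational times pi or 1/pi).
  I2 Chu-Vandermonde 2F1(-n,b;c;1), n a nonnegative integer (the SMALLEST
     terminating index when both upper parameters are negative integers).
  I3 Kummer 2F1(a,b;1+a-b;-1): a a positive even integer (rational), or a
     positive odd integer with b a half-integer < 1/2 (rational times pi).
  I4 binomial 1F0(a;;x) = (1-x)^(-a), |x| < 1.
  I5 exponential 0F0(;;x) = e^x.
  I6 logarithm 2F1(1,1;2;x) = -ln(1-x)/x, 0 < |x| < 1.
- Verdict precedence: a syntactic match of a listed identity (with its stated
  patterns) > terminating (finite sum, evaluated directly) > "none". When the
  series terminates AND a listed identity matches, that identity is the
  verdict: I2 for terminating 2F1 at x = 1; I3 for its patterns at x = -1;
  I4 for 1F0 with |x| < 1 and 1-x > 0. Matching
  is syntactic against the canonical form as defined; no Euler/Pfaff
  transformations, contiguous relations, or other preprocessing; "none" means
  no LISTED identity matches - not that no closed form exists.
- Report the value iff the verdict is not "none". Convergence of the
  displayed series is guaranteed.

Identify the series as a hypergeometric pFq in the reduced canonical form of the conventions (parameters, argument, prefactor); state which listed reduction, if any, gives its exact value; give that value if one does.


Reduced: x = 1, 2F1, upper = {-\frac{1}{2}, \frac{1}{2}}, lower = {7}, C = -\frac{1}{2}. Verdict (x = 1): Gauss's theorem I1 (half-integer case) applies (x = 1; upper {-\frac{1}{2}, \frac{1}{2}} half-integers, c = 7 in the evaluable pattern). Sum: \left(-\frac{1048576}{693693}\right) / \pi.

Key observation: with t_0 = -\frac{1}{2}, the expanded ratio factors over Q; C = -1/2, roots give parameters.
Term ratio: r(k) = 1 * (k-\frac{1}{2}) (k+\frac{1}{2}) / [(k+7) (k+1)] - rational in k, leading ratio 1; with t_0 = -\frac{1}{2}, classification follows.


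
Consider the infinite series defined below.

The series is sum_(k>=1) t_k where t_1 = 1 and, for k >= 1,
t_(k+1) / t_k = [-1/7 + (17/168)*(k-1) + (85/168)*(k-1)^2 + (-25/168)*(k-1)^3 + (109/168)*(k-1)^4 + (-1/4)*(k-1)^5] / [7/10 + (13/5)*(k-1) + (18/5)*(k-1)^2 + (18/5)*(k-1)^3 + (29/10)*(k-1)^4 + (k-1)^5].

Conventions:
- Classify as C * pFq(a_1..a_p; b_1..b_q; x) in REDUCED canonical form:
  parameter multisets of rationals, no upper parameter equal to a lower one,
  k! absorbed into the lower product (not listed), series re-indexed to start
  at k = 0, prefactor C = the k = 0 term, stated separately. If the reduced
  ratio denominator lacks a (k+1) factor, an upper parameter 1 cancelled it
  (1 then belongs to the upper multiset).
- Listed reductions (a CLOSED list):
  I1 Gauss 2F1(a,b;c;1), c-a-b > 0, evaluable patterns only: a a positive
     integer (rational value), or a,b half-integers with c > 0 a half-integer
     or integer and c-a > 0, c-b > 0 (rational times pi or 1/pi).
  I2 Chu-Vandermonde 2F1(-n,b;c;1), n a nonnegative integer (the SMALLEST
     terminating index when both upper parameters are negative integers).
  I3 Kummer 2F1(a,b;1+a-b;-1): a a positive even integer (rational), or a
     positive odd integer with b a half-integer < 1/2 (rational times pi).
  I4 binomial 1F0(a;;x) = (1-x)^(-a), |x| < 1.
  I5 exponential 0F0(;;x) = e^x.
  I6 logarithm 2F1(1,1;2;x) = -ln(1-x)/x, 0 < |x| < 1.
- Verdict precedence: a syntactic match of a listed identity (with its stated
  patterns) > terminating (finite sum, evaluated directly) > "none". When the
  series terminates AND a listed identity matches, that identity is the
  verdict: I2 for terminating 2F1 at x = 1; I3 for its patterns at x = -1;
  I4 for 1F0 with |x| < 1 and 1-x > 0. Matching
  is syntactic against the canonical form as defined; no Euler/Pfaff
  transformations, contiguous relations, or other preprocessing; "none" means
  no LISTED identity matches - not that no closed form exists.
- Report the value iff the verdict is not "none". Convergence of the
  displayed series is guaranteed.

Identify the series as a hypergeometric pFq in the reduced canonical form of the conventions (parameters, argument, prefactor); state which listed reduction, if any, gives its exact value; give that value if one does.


Reduced: x = -1/4, 2F1, upper = {-8/3, -3/7}, lower = {7/5}, C = 1. Verdict: none. Every listed pattern misses the 2F1 form at -1/4, upper {-8/3, -3/7}.

Key observation: from the first term 1: the ratio is unreduced: k^2 + 1 divides both sides (prefactor 1).
Term ratio: r(k) = (-1/4) * (k-8/3) (k-3/7) / [(k+7/5) (k+1)] - poly over poly, x = (-1/4) from leading terms; C = 1 at k = 0.


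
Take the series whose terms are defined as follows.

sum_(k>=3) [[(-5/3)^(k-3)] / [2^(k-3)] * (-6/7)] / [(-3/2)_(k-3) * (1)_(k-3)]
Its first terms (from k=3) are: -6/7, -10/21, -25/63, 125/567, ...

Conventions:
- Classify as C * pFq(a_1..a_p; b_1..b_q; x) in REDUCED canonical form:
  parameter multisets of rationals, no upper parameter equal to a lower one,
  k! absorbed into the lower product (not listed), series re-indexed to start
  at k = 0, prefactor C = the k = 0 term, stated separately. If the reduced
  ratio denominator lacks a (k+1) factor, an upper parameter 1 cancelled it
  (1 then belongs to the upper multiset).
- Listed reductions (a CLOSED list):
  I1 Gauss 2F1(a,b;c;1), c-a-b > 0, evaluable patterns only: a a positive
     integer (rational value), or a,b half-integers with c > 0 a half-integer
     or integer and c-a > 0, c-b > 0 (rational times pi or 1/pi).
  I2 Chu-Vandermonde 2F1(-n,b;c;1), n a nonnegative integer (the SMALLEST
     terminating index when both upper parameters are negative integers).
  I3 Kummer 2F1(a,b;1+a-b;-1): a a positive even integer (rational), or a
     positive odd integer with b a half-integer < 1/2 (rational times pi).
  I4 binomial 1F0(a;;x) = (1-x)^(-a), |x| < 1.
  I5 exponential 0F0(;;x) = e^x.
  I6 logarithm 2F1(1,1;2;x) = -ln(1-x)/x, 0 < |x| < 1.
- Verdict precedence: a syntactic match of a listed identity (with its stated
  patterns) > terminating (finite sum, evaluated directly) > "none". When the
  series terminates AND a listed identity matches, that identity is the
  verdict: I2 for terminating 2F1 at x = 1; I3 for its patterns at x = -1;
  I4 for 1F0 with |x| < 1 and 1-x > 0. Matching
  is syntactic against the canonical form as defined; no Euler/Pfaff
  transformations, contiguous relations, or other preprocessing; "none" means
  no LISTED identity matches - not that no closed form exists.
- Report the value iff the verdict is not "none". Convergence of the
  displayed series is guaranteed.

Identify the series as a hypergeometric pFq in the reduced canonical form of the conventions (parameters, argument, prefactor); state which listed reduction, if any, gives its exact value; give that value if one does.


Prefactor -6/7, argument -5/6: 0F1 with upper {-} over lower {-3/2}. Verdict: none (x = -5/6): each listed identity misses the multisets {-} ; {-3/2}.

Structural cue: t_0 being -6/7, (1)_k (prefactor -6/7) is k! itself.
Consecutive-term ratio: r(k) = (-5/6) * 1 / [(k-3/2) (k+1)] - rational; roots negated = parameters, x = (-5/6), C = -6/7.


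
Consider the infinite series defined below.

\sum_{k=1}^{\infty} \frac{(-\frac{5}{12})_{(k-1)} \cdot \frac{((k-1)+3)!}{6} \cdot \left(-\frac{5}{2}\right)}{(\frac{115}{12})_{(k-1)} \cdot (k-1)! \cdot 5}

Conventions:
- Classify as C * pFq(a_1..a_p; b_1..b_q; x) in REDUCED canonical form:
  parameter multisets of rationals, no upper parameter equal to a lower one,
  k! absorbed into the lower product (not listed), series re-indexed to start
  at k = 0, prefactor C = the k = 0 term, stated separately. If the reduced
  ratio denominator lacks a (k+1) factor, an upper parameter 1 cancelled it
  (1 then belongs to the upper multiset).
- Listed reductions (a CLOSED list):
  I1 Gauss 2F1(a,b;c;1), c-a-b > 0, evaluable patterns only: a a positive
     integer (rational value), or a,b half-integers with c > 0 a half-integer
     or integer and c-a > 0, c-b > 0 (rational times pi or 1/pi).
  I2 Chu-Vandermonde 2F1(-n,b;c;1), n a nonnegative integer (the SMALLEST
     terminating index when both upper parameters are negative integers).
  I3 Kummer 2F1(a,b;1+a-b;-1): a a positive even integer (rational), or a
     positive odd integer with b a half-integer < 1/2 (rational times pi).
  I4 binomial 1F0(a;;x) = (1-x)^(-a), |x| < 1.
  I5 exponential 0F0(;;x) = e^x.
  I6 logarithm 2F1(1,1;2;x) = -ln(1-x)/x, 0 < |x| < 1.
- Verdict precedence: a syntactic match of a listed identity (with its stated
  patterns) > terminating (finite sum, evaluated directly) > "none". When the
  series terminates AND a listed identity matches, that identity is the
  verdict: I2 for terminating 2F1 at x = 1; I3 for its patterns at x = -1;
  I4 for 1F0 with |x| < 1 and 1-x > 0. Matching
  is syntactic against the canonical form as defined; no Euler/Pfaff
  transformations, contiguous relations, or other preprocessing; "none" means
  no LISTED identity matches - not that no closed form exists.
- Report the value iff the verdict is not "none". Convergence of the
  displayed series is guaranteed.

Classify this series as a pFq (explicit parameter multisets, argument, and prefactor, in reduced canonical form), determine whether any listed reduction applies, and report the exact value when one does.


Prefactor -\frac{1}{2}, argument 1: 2F1 with upper {-\frac{5}{12}, 4} over lower {\frac{115}{12}}. Verdict: Gauss's theorem (I1) matches (x = 1: the Gamma ratio telescopes since c-a-b = 6 > 0 and a = 4 in Z>0). Value: -\frac{7087327}{17915904}.

The tell: t_0 being -\frac{1}{2}, the constant factors (C = -1/2, x = 1) combine into one prefactor.
Ratio: r(k) = 1 * (k-\frac{5}{12}) (k+4) / [(k+\frac{115}{12}) (k+1)] - rational; roots negated = parameters, x = 1, C = -\frac{1}{2}.


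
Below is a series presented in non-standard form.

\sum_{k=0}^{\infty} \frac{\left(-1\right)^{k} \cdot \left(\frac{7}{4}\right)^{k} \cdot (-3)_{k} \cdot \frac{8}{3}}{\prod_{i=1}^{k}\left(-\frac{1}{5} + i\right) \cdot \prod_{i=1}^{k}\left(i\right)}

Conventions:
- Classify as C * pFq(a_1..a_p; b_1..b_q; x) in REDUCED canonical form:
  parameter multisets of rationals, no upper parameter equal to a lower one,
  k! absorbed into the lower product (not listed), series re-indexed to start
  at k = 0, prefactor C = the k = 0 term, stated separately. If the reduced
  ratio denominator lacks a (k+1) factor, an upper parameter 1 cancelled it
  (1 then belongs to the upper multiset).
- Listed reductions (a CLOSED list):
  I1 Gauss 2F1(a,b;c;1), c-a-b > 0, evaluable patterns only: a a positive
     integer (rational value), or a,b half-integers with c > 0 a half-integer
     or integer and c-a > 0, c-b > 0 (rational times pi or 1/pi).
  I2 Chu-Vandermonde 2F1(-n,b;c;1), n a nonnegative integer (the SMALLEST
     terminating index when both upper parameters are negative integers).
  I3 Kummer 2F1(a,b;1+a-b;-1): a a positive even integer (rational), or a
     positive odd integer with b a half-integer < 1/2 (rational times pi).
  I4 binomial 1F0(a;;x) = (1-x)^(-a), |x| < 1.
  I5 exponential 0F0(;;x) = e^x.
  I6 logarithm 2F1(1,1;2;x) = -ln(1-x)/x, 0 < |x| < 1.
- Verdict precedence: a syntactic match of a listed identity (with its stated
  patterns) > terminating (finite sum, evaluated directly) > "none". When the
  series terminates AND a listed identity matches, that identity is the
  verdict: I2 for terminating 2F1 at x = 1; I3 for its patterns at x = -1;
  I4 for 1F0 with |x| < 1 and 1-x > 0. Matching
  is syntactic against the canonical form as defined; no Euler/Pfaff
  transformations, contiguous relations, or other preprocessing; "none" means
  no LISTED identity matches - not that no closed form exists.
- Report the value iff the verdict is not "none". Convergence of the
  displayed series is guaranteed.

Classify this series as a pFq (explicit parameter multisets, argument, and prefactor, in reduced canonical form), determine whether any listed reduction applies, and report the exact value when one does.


With C = \frac{8}{3}: the canonical form is 1F1(-3; \frac{4}{5}; -\frac{7}{4}). Verdict: terminating - no listed pattern fits, but -3 in the upper list cuts the series at k = 3; direct evaluation. Exact value: \frac{70373}{1728}.

First insight: x = -\frac{7}{4} and the product of the first k integers (C = 8/3) is k!.
Term ratio: r(k) = -\frac{7}{4} * (k-3) / [(k+\frac{4}{5}) (k+1)] - rational in k. x = -\frac{7}{4}; t_0 = \frac{8}{3}; negate the roots.


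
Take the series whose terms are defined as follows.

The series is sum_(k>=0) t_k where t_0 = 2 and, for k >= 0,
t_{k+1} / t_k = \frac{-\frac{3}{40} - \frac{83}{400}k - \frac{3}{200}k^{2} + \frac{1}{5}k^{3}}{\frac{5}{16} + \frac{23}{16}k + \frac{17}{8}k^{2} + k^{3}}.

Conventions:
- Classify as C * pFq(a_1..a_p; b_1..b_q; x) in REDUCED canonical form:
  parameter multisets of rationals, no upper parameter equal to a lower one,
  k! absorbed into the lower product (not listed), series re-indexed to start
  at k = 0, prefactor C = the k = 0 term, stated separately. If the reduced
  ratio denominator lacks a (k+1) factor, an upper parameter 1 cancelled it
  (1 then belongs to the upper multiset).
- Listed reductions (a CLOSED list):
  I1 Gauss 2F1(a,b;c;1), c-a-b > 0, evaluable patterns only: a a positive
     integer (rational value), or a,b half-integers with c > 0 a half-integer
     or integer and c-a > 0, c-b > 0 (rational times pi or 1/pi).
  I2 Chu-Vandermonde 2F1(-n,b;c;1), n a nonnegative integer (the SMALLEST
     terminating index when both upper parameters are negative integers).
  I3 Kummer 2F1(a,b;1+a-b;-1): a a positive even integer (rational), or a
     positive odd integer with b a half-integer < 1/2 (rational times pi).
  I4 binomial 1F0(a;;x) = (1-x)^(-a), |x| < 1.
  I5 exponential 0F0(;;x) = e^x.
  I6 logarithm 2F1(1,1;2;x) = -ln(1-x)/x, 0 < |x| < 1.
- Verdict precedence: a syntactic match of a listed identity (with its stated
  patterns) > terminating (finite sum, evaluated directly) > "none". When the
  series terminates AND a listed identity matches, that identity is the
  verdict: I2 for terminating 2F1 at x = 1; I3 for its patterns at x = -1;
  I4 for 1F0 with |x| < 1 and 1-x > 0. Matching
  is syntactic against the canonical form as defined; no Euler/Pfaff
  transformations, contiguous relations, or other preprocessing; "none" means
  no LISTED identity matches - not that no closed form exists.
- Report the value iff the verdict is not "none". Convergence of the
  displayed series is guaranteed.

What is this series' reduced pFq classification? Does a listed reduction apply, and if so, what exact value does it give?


This is 2 * 1F0(-\frac{6}{5}; -; \frac{1}{5}) in reduced canonical form. Verdict: this is the binomial series (I4) (the 1F0 binomial series: exponent 6/5, x = \frac{1}{5}). Its exact value is 2 \cdot \left(\frac{4}{5}\right)^{\frac{6}{5}}.

The tell: from the first term 2: the ratio is unreduced: k + 1/2 divides both sides (prefactor 2).
Consecutive-term ratio: r(k) = \frac{1}{5} * (k-\frac{6}{5}) / [(k+1)] - poly over poly, x = \frac{1}{5} from leading terms; C = 2 at k = 0.


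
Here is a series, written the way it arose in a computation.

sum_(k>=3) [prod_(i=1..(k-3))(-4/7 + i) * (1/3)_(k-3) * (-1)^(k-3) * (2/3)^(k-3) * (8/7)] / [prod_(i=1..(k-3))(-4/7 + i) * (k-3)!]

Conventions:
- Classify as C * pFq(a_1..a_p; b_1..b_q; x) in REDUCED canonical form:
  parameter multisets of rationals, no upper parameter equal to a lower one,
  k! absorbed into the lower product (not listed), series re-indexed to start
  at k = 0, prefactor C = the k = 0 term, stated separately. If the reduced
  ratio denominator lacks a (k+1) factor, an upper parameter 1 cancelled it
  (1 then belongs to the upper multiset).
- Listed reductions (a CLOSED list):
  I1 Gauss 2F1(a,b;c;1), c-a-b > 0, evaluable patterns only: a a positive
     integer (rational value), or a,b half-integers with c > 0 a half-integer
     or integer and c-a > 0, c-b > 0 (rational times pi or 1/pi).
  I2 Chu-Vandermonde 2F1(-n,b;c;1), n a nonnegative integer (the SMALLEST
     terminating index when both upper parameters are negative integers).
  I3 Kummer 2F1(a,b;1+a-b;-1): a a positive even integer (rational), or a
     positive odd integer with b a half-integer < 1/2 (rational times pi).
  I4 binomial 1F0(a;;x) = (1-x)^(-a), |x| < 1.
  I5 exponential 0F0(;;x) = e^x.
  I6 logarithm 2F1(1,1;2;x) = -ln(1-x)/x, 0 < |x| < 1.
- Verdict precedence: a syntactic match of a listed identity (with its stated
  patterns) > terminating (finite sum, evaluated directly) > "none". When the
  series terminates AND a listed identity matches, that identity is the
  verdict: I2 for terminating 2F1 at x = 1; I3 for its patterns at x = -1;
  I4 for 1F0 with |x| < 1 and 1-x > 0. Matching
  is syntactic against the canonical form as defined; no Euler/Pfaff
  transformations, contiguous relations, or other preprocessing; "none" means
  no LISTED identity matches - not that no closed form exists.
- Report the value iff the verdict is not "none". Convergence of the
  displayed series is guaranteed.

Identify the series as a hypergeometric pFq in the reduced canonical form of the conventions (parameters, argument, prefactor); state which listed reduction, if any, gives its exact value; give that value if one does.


Prefactor 8/7, argument -2/3: 1F0 with upper {1/3} over lower {-}. Verdict (x = -2/3): the binomial series (I4) applies (the 1F0 binomial series: exponent -1/3, x = -2/3). Hence: (8/7) * (5/3)^(-1/3).

The tell: x = (-2/3) and the running product (prefactor 8/7) telescopes to a rising factorial.
Term ratio: r(k) = (-2/3) * (k+1/3) / [(k+1)] - rational in k, leading ratio (-2/3); with t_0 = 8/7, classification follows.


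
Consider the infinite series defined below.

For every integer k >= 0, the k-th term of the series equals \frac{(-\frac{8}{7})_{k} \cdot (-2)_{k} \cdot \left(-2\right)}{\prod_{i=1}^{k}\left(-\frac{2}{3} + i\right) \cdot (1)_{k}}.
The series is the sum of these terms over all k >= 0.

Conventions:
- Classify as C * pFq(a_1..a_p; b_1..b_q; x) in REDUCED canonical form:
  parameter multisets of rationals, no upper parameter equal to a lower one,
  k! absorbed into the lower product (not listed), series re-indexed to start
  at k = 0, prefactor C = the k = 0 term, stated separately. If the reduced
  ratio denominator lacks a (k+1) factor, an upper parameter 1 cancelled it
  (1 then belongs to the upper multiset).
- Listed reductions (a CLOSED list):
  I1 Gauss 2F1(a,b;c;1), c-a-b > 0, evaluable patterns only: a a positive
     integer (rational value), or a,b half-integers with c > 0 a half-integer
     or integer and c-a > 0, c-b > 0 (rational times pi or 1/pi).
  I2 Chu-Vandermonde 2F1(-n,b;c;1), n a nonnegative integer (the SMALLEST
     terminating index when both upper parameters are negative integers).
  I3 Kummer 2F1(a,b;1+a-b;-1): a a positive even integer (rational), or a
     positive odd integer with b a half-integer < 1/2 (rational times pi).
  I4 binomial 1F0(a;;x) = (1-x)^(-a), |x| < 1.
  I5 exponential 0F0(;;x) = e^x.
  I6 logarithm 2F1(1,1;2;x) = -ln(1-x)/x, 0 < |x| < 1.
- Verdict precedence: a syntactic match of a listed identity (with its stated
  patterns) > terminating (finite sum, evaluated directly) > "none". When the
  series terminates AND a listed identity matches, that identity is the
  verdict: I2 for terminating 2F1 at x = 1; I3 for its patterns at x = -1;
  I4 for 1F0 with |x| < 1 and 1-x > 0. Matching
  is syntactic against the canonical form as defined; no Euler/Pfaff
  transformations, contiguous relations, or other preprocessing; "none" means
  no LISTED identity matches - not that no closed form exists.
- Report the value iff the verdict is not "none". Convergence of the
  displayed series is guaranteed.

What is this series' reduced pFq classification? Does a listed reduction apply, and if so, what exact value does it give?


Key step: t_0 being -2, (1)_k (prefactor -2) is k! itself.
Ratio: r(k) = 1 * (k-2) (k-\frac{8}{7}) / [(k+\frac{1}{3}) (k+1)] - rational in k, leading ratio 1; with t_0 = -2, classification follows.

x = 1 here; the reduced form reads 2F1, upper {-2, -\frac{8}{7}}, lower {\frac{1}{3}}, C = -2. Verdict: the Chu-Vandermonde identity I2 applies (terminating 2F1 at x = 1 with n = 2, b = -8/7, c = \frac{1}{3}). Hence: -\frac{806}{49}.


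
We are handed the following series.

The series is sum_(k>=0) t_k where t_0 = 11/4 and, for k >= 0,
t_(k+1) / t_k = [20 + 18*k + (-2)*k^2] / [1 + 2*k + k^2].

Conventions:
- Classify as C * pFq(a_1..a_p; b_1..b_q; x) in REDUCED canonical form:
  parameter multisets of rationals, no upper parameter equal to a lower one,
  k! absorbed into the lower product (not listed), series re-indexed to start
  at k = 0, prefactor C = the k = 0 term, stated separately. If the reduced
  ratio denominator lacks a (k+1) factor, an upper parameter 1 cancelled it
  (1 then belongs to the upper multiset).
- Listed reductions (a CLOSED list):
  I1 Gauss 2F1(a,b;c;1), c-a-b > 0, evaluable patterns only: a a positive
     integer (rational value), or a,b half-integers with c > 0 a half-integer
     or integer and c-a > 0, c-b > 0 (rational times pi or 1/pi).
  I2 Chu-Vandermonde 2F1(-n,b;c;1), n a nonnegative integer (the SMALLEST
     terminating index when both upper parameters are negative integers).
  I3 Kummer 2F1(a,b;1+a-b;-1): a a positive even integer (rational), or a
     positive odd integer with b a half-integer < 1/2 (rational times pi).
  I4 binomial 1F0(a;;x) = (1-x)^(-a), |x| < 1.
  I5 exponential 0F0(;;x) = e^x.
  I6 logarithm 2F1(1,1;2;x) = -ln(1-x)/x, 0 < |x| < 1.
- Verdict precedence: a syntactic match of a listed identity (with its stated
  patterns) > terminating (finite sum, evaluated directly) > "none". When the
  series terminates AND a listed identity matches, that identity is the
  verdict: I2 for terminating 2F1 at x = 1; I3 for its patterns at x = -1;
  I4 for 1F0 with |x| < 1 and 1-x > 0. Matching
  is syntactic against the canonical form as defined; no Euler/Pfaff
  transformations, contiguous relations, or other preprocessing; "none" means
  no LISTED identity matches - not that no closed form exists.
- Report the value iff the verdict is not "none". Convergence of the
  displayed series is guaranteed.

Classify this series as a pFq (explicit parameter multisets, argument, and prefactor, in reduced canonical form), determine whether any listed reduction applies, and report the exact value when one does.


Classification (C = 11/4): 1F0 with upper {-10}, lower {-}, argument x = -2. Verdict: terminating - upper parameter -10 makes this a finite sum (last index 10), evaluated exactly. Its exact value is 649539/4.

Key observation: t_0 being 11/4, the parameter 1 appears in both the upper and lower lists and cancels.
Term ratio: r(k) = (-2) * (k-10) / [(k+1)] - poly over poly, x = (-2) from leading terms; C = 11/4 at k = 0.


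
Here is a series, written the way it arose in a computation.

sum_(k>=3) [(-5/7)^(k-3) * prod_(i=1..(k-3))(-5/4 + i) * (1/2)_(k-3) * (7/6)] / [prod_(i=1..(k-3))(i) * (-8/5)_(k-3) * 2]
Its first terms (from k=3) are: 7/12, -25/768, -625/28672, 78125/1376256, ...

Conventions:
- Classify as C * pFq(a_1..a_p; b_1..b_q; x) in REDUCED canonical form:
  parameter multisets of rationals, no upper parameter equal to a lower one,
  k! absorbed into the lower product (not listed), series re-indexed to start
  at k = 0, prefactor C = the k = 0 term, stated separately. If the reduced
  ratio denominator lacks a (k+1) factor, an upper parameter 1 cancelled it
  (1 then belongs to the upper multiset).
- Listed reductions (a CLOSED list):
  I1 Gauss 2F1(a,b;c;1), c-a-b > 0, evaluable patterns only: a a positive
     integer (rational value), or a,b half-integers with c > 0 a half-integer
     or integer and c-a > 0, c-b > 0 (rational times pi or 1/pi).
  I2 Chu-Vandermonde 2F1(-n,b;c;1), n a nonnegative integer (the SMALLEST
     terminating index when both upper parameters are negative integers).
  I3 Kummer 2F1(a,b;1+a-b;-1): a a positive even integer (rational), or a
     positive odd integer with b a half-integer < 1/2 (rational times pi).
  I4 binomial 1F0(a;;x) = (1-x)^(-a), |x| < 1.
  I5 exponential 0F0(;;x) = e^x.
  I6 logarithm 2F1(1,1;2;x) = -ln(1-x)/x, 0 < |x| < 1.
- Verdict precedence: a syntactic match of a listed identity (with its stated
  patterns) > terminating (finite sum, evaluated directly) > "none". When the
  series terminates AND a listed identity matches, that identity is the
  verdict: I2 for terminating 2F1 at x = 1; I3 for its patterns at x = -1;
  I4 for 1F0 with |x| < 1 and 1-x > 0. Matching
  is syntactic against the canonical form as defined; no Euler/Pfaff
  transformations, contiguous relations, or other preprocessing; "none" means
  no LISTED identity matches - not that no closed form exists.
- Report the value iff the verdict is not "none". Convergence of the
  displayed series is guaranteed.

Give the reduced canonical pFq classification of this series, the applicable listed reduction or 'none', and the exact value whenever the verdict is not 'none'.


Reduced: x = -5/7, 2F1, upper = {-1/4, 1/2}, lower = {-8/5}, C = 7/12. Verdict: none - at argument -5/7 the multisets {-1/4, 1/2} ; {-8/5} match no listed identity.

First insight: t_0 = 7/12 here, and the product of the first k integers (prefactor 7/12) is k!.
Term ratio: r(k) = (-5/7) * (k-1/4) (k+1/2) / [(k-8/5) (k+1)] - rational in k, leading ratio (-5/7); with t_0 = 7/12, classification follows.


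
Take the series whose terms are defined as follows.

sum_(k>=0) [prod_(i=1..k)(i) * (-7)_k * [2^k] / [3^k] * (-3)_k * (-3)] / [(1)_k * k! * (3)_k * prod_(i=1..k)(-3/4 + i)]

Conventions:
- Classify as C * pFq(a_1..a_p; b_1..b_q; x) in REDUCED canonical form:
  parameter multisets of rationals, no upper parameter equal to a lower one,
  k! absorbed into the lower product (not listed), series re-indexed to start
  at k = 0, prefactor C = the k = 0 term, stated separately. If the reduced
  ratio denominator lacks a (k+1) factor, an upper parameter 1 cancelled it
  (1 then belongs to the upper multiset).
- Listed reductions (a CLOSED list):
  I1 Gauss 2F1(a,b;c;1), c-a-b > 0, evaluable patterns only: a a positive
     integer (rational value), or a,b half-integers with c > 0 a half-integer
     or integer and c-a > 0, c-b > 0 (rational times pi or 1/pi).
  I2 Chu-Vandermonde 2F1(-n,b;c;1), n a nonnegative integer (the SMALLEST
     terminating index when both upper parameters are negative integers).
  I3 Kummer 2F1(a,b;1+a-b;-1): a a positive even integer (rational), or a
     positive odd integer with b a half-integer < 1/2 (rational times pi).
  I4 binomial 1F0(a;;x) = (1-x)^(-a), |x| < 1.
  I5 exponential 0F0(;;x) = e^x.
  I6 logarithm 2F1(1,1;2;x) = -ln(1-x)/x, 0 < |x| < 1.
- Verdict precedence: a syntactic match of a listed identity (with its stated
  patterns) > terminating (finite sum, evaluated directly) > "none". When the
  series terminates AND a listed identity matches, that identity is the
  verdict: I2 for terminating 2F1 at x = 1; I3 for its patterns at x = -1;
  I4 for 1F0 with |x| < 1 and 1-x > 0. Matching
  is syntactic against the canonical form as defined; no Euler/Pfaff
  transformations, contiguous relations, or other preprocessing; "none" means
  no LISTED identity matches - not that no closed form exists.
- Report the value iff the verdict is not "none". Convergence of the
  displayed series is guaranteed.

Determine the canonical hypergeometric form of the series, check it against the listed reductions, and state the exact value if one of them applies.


Key step: x = (2/3) and the two geometric factors (prefactor -3) combine into one argument.
Ratio: r(k) = (2/3) * (k-7) (k-3) / [(k+1/4) (k+3) (k+1)] ; factor over Q: parameters, x = (2/3), and C = -3.

This is -3 * 2F2(-7, -3; 1/4, 3; 2/3) in reduced canonical form. Verdict: terminating (-3 upstairs). 4 nonzero terms in all; added directly. Exact value: -43831/405.


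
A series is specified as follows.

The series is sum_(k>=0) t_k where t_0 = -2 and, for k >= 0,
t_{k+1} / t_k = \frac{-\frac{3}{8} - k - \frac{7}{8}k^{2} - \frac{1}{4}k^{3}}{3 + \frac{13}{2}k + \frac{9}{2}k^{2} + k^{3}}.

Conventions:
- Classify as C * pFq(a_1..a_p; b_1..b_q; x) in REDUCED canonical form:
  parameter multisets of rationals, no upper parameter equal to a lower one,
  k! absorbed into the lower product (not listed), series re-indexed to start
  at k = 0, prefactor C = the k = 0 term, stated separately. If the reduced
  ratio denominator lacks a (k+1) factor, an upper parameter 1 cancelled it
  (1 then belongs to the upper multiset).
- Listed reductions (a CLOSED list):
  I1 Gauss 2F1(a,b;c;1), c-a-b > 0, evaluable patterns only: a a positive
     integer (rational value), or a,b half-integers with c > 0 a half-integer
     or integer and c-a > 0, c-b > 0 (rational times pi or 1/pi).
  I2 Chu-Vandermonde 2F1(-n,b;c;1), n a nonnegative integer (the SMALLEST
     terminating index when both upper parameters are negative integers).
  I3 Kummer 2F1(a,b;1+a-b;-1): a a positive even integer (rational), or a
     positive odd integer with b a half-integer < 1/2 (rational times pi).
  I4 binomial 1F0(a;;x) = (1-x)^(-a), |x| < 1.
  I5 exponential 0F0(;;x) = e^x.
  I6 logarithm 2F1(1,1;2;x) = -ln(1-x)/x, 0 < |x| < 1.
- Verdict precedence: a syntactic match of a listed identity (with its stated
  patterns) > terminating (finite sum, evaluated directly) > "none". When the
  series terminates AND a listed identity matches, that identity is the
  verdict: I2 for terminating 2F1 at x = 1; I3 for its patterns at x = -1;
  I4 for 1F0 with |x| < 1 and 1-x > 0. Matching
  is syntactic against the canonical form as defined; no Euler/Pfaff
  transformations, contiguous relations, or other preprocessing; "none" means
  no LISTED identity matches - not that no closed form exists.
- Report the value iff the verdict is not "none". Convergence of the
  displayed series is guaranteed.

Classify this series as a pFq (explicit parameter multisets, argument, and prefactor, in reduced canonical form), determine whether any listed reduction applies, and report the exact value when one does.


Key step: from the first term -2: the ratio is unreduced: k + 3/2 divides both sides (C = -2).
Consecutive-term ratio: r(k) = -\frac{1}{4} * (k+1) (k+1) / [(k+2) (k+1)] ; factor over Q: parameters, x = -\frac{1}{4}, and C = -2.

x = -\frac{1}{4} here; the reduced form reads 2F1, upper {1, 1}, lower {2}, C = -2. Verdict: logarithm (I6) matches (the logarithm: parameters (1,1;2), x = -\frac{1}{4}). Sum: \left(-8\right) \cdot \ln\left(\frac{5}{4}\right).


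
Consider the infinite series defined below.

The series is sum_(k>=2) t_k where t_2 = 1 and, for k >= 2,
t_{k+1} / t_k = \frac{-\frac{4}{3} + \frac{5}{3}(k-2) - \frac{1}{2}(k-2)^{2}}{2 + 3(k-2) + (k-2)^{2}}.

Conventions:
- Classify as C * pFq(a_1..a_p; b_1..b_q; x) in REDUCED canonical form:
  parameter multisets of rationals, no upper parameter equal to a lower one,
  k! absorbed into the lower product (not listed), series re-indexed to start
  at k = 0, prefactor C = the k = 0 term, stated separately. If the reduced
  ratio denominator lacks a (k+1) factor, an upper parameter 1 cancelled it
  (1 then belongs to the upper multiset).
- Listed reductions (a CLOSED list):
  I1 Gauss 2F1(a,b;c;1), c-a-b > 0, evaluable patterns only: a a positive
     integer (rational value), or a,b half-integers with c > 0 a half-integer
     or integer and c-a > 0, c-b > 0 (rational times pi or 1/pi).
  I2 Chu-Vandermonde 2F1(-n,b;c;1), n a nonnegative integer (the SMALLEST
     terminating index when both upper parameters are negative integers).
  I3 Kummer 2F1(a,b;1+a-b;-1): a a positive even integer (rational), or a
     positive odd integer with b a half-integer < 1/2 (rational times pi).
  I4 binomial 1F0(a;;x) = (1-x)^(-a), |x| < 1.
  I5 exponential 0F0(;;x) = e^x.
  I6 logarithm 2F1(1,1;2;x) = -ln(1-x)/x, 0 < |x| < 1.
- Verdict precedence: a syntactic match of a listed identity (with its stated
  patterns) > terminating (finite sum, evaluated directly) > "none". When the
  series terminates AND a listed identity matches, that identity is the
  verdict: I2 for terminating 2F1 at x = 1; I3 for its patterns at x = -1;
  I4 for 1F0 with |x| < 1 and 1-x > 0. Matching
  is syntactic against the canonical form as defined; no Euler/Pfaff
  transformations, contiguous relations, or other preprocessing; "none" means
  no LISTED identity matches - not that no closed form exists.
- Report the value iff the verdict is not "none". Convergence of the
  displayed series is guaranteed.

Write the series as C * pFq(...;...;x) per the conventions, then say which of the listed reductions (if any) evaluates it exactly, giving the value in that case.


Key step: x = -\frac{1}{2} and roots of the ratio polynomials (C = 1, x = -1/2) are the negated parameters.
Consecutive-term ratio: r(k) = -\frac{1}{2} * (k-2) (k-\frac{4}{3}) / [(k+2) (k+1)] - rational; roots negated = parameters, x = -\frac{1}{2}, C = 1.

Canonical form: C = 1 times 2F1 with upper {-2, -\frac{4}{3}}, lower {2}, x = -\frac{1}{2}. Verdict: terminating. With -2 upstairs the series is a 3-term polynomial sum; evaluated term by term. Its exact value is \frac{19}{54}.


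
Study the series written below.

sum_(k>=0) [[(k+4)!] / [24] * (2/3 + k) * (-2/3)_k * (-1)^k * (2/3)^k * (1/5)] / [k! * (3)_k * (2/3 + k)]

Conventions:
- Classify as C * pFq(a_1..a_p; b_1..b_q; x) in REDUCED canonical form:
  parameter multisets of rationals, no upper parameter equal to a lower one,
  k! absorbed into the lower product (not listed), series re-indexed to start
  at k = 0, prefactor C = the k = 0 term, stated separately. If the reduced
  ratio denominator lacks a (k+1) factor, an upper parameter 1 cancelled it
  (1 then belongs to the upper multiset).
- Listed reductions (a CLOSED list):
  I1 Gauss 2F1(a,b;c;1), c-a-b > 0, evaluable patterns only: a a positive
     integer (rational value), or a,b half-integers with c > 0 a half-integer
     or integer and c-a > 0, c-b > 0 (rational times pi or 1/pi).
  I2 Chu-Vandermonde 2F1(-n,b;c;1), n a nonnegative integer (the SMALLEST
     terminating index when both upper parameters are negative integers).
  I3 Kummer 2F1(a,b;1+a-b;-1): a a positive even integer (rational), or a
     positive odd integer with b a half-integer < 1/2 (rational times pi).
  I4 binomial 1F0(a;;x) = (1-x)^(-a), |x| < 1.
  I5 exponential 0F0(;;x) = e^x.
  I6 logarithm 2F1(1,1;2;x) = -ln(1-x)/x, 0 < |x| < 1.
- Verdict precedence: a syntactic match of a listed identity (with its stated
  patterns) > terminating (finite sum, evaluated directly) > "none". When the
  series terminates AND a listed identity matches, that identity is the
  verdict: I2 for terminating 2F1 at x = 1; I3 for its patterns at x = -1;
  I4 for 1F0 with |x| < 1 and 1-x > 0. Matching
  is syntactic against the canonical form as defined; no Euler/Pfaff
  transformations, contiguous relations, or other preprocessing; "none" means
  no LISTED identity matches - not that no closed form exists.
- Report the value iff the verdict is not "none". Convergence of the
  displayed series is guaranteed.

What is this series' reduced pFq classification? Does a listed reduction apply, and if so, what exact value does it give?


Key step: t_0 = 1/5 here, and the factorial ratio (prefactor 1/5) (k+a-1)!/(a-1)! is a rising factorial (a)_k.
Consecutive-term ratio: r(k) = (-2/3) * (k-2/3) (k+5) / [(k+3) (k+1)] ; factor over Q: parameters, x = (-2/3), and C = 1/5.

Classification (C = 1/5): 2F1 with upper {-2/3, 5}, lower {3}, argument x = -2/3. Verdict: none. Every listed pattern misses the 2F1 form at -2/3, upper {-2/3, 5}.
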